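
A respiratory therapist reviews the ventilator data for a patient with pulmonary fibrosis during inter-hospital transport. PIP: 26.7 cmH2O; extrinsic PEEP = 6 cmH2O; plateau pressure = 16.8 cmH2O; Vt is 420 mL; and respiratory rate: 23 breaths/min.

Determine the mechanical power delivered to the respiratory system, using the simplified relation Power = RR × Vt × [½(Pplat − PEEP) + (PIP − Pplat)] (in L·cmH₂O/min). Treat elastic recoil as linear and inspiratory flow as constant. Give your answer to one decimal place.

147.8

Per-breath work = Vt × [½(Pplat−PEEP) + (PIP−Pplat)] = 0.420 × [0.5×10.8 + 9.9] = 0.420 × 15.3 = 6.426 L·cmH2O.
Power = 23 × 6.426 = 147.8 L·cmH2O/min.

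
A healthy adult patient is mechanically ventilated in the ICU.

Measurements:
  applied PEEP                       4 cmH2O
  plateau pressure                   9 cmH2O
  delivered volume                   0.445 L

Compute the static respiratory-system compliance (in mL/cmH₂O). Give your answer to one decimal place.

89.0

Cstat = Vt / (Pplat − PEEP) = 445 / (9 − 4) = 445 / 5.0 = 89.0 mL/cmH2O.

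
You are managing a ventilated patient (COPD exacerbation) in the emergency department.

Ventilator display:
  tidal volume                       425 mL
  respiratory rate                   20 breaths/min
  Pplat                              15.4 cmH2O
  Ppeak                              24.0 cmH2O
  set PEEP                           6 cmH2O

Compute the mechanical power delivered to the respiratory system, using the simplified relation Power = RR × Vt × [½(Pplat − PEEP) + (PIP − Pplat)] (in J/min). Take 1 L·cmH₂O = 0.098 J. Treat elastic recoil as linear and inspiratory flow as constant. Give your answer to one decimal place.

11.1

Per-breath work = Vt × [½(Pplat−PEEP) + (PIP−Pplat)] = 0.425 × [0.5×9.4 + 8.6] = 0.425 × 13.3 = 5.653 L·cmH2O.
Power = 20 × 5.653 = 113.06 L·cmH2O/min.
× 0.098 J/(L·cmH2O) → 11.08 J/min.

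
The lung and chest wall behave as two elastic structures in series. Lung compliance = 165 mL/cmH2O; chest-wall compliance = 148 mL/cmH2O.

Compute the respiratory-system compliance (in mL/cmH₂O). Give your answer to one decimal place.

78.0

Lung and chest wall are elastances in series: 1/Crs = 1/CL + 1/Ccw.
1/Crs = 1/165 + 1/148 = 0.01282.
Crs = 78.003 mL/cmH2O.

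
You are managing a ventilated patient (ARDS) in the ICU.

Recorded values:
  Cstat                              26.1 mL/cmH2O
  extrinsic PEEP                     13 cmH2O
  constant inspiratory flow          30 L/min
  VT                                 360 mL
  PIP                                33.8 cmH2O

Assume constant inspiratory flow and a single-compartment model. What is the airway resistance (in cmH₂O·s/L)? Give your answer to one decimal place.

Flow: 30 L/min ÷ 60 = 0.5 L/s.
Equation of motion (constant flow): PIP = Vt/C + R·V̇ + PEEP.
R·V̇ = PIP − Vt/C − PEEP = 33.8 − 360/26.1 − 13 = 33.8 − 13.793 − 13 = 7.007 cmH2O.
R = 7.007 / 0.5 = 14.014 cmH2O·s/L.

14.0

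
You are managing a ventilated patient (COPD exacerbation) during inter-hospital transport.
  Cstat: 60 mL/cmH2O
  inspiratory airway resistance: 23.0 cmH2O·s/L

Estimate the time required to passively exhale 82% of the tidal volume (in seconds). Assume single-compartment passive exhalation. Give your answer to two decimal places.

2.37

τ = R × C = 23.0 × 60 mL/cmH2O = 23.0 × 0.060 L/cmH2O = 1.38 s.
Exhaled fraction f = 1 − e^(−t/τ) → t = −τ·ln(1 − f) = −1.38·ln(0.18) = 2.366 s.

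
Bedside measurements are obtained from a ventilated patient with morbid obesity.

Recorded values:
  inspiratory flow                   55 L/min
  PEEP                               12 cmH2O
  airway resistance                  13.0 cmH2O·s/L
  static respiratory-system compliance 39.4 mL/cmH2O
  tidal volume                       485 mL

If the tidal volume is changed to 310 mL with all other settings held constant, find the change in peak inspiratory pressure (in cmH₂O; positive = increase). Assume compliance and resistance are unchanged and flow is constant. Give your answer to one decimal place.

PIP = Vt/C + R·V̇ + PEEP (constant-flow equation of motion).
Only the elastic term changes: ΔPIP = ΔVt / C = (310 − 485) / 39.4 = -4.442 cmH2O.

-4.4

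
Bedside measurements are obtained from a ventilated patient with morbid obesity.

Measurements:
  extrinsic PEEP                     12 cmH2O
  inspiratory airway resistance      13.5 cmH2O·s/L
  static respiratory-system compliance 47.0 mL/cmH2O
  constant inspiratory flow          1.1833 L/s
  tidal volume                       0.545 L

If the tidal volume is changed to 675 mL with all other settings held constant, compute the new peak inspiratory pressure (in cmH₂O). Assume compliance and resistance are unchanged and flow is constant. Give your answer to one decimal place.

42.3

PIP = Vt/C + R·V̇ + PEEP (constant-flow equation of motion).
Only the elastic term changes: ΔPIP = ΔVt / C = (675 − 545) / 47.0 = 2.766 cmH2O.
Original PIP = 545/47.0 + 13.5×1.1833 + 12 = 39.57 cmH2O; new PIP = 39.57 + (2.766) = 42.336 cmH2O.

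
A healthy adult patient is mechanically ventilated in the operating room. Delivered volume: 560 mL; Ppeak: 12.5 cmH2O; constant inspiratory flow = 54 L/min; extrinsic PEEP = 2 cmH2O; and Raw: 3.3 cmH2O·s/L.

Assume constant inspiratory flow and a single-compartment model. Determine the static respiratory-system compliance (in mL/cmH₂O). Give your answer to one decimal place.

Flow: 54 L/min ÷ 60 = 0.9 L/s.
Equation of motion (constant flow): PIP = Vt/C + R·V̇ + PEEP.
Vt/C = PIP − R·V̇ − PEEP = 12.5 − 3.3×0.9 − 2 = 12.5 − 2.97 − 2 = 7.53 cmH2O.
C = Vt / 7.53 = 560 / 7.53 = 74.369 mL/cmH2O.

74.4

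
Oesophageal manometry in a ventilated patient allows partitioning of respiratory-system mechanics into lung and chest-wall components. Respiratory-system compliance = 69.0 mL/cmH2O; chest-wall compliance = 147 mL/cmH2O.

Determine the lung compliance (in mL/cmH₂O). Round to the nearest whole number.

130

1/CL = 1/Crs − 1/Ccw.
1/CL = 1/69.0 − 1/147 = 0.00769.
CL = 130.04 mL/cmH2O.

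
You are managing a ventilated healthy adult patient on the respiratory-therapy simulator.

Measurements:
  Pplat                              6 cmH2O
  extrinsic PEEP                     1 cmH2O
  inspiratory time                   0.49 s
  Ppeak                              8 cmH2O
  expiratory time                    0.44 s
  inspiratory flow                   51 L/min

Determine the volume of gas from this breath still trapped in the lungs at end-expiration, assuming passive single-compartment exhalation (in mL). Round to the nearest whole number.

Flow: 51 L/min ÷ 60 = 0.85 L/s.
Vt = flow × Ti = 0.85 L/s × 0.49 s × 1000 mL/L = 416.5 mL.
R = (PIP − Pplat)/V̇ = (8 − 6) / 0.85 = 2.0/0.85 = 2.353 cmH2O·s/L.
C = Vt/(Pplat − PEEP) = 416.5 / (6 − 1) = 416.5/5.0 = 83.3 mL/cmH2O.
τ = R × C = 2.353 × 0.0833 L/cmH2O = 0.196 s.
Fraction remaining = e^(−Te/τ) = e^(−0.44/0.196) = 0.1059.
Trapped volume = 416.5 × 0.1059 = 44.107 mL.

44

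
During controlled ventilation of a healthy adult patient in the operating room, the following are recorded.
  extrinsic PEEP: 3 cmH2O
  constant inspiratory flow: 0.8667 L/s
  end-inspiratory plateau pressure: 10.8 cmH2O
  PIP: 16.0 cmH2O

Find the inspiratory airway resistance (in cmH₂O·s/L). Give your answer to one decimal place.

Raw = (PIP − Pplat) / flow = (16.0 − 10.8) / 0.8667 = 5.2 / 0.8667 = 6.0 cmH2O·s/L.

6.0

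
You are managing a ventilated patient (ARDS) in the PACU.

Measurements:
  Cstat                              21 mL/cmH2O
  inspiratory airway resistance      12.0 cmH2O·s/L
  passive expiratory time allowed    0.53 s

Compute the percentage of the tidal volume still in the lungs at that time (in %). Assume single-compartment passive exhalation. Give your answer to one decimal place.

12.2

τ = R × C = 12.0 × 21 mL/cmH2O = 12.0 × 0.021 L/cmH2O = 0.252 s.
Passive exhalation: V(t)/V₀ = e^(−t/τ) = e^(−0.53/0.252) = 0.1221.
Fraction remaining = 0.1221 → 12.21%.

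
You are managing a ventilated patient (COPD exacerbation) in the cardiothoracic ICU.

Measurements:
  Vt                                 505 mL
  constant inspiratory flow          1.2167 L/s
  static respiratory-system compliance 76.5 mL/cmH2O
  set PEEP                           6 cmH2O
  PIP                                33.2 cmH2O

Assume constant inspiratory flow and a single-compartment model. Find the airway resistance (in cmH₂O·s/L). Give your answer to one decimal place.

Equation of motion (constant flow): PIP = Vt/C + R·V̇ + PEEP.
R·V̇ = PIP − Vt/C − PEEP = 33.2 − 505/76.5 − 6 = 33.2 − 6.601 − 6 = 20.599 cmH2O.
R = 20.599 / 1.2167 = 16.93 cmH2O·s/L.

16.9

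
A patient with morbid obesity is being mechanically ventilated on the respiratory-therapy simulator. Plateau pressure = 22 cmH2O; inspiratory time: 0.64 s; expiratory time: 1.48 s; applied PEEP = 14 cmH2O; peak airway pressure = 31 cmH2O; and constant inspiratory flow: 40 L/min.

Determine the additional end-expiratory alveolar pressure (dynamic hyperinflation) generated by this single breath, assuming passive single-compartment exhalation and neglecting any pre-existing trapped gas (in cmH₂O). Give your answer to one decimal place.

1.0

Flow: 40 L/min ÷ 60 = 0.6667 L/s.
Vt = flow × Ti = 0.6667 L/s × 0.64 s × 1000 mL/L = 426.69 mL.
R = (PIP − Pplat)/V̇ = (31 − 22) / 0.6667 = 9.0/0.6667 = 13.499 cmH2O·s/L.
C = Vt/(Pplat − PEEP) = 426.69 / (22 − 14) = 426.69/8.0 = 53.336 mL/cmH2O.
τ = R × C = 13.499 × 0.05334 L/cmH2O = 0.72 s.
Fraction remaining = e^(−Te/τ) = e^(−1.48/0.72) = 0.128; trapped volume = 426.69 × 0.128 = 54.616 mL.
Additional alveolar pressure from trapping ≈ V_trapped / C = 54.616 / 53.336 = 1.024 cmH2O.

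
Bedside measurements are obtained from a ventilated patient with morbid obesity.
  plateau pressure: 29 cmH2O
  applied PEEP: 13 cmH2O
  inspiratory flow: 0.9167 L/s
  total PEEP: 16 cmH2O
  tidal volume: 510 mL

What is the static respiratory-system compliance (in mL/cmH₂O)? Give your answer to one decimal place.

End-expiratory occlusion gives total PEEP = 16 cmH2O (intrinsic PEEP = 16 − 13 = 3). Use total PEEP for the elastic gradient.
Cstat = Vt / (Pplat − PEEPtotal) = 510 / (29 − 16) = 510 / 13.0 = 39.231 mL/cmH2O.

39.2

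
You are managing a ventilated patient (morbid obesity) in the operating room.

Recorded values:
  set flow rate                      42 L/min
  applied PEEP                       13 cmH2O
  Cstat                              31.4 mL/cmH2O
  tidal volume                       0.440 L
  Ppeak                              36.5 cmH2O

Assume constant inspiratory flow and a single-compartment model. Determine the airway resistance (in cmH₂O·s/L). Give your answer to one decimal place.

13.6

Flow: 42 L/min ÷ 60 = 0.7 L/s.
Equation of motion (constant flow): PIP = Vt/C + R·V̇ + PEEP.
R·V̇ = PIP − Vt/C − PEEP = 36.5 − 440/31.4 − 13 = 36.5 − 14.013 − 13 = 9.487 cmH2O.
R = 9.487 / 0.7 = 13.553 cmH2O·s/L.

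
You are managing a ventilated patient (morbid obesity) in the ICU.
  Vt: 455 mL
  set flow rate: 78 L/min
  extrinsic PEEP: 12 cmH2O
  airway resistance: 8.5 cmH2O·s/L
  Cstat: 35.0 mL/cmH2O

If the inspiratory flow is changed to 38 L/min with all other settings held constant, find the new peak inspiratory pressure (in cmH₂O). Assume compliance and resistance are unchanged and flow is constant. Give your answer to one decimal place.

30.4

Flow: 78 L/min ÷ 60 = 1.3 L/s.
New flow: 38 L/min ÷ 60 = 0.6333 L/s.
PIP = Vt/C + R·V̇ + PEEP (constant-flow equation of motion).
Only the resistive term changes: ΔPIP = R × ΔV̇ = 8.5 × (0.6333 − 1.3) = 8.5 × -0.6667 = -5.667 cmH2O.
Original PIP = 455/35.0 + 8.5×1.3 + 12 = 36.05 cmH2O; new PIP = 36.05 + (-5.667) = 30.383 cmH2O.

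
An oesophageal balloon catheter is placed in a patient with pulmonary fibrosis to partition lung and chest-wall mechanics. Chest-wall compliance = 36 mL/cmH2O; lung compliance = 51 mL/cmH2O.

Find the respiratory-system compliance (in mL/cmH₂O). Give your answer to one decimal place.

21.1

Lung and chest wall are elastances in series: 1/Crs = 1/CL + 1/Ccw.
1/Crs = 1/51 + 1/36 = 0.04739.
Crs = 21.101 mL/cmH2O.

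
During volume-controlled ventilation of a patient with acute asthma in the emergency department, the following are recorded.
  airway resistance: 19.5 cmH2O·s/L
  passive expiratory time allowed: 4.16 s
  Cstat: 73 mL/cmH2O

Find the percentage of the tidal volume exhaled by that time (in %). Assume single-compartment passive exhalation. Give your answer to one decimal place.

94.6

τ = R × C = 19.5 × 73 mL/cmH2O = 19.5 × 0.073 L/cmH2O = 1.424 s.
Passive exhalation: V(t)/V₀ = e^(−t/τ) = e^(−4.16/1.424) = 0.05386.
Fraction exhaled = 1 − 0.05386 = 0.9461 → 94.61%.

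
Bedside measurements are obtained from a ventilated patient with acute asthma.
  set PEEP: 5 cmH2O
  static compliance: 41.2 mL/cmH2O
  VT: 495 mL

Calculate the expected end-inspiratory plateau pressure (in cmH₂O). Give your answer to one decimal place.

Pplat = PEEP + Vt / Cstat = 5 + 495 / 41.2 = 5 + 12.015 = 17.015 cmH2O.

17.0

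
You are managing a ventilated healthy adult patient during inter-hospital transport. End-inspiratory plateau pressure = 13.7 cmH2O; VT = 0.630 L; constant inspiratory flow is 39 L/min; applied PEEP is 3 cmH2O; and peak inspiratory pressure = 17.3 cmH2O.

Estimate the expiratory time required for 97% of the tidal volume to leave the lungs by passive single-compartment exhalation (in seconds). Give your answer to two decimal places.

Flow: 39 L/min ÷ 60 = 0.65 L/s.
R = (PIP − Pplat)/V̇ = (17.3 − 13.7) / 0.65 = 3.6/0.65 = 5.538 cmH2O·s/L.
C = Vt/(Pplat − PEEP) = 630.0 / (13.7 − 3) = 630.0/10.7 = 58.879 mL/cmH2O.
τ = R × C = 5.538 × 0.05888 L/cmH2O = 0.3261 s.
t = −τ·ln(1 − 0.97) = −0.3261·ln(0.03) = 1.143 s.

1.14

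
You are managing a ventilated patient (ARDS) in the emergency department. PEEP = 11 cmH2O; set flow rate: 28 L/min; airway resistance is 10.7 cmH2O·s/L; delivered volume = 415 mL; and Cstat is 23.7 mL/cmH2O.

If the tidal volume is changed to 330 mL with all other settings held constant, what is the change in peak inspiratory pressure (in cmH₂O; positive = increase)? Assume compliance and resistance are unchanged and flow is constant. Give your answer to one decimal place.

-3.6

PIP = Vt/C + R·V̇ + PEEP (constant-flow equation of motion).
Only the elastic term changes: ΔPIP = ΔVt / C = (330 − 415) / 23.7 = -3.586 cmH2O.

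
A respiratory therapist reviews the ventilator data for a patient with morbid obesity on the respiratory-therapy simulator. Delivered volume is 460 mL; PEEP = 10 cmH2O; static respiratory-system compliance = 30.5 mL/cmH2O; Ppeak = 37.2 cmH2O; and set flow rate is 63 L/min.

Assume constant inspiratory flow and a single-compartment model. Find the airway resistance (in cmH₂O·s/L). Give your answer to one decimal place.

11.5

Flow: 63 L/min ÷ 60 = 1.05 L/s.
Equation of motion (constant flow): PIP = Vt/C + R·V̇ + PEEP.
R·V̇ = PIP − Vt/C − PEEP = 37.2 − 460/30.5 − 10 = 37.2 − 15.082 − 10 = 12.118 cmH2O.
R = 12.118 / 1.05 = 11.541 cmH2O·s/L.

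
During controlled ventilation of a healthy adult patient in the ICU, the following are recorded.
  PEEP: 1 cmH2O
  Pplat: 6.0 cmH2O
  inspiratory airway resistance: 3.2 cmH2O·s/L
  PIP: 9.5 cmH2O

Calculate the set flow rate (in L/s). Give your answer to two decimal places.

1.09

flow = (PIP − Pplat) / Raw = 3.5 / 3.2 = 1.094 L/s.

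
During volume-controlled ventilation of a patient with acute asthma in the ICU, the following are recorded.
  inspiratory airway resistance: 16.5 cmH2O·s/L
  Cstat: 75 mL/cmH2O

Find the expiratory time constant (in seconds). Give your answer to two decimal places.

τ = R × C = 16.5 × 75 mL/cmH2O = 16.5 × 0.075 L/cmH2O = 1.238 s.

1.24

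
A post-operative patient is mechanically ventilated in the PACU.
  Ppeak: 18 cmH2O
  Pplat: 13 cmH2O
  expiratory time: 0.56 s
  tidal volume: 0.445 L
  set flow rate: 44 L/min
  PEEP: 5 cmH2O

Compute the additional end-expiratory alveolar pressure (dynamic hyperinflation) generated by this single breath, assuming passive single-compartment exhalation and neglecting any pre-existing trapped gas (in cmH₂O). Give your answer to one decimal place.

Flow: 44 L/min ÷ 60 = 0.7333 L/s.
R = (PIP − Pplat)/V̇ = (18 − 13) / 0.7333 = 5.0/0.7333 = 6.818 cmH2O·s/L.
C = Vt/(Pplat − PEEP) = 445.0 / (13 − 5) = 445.0/8.0 = 55.625 mL/cmH2O.
τ = R × C = 6.818 × 0.05563 L/cmH2O = 0.3793 s.
Fraction remaining = e^(−Te/τ) = e^(−0.56/0.3793) = 0.2285; trapped volume = 445.0 × 0.2285 = 101.68 mL.
Additional alveolar pressure from trapping ≈ V_trapped / C = 101.68 / 55.625 = 1.828 cmH2O.

1.8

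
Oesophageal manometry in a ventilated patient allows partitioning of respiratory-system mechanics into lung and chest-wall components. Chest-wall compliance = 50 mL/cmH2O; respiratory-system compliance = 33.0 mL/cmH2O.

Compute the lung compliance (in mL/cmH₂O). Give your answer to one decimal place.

97.1

1/CL = 1/Crs − 1/Ccw.
1/CL = 1/33.0 − 1/50 = 0.0103.
CL = 97.087 mL/cmH2O.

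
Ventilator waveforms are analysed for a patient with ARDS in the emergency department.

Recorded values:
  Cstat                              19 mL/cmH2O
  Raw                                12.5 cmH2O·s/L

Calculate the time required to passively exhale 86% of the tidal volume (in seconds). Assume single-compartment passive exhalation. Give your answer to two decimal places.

0.47

τ = R × C = 12.5 × 19 mL/cmH2O = 12.5 × 0.019 L/cmH2O = 0.2375 s.
Exhaled fraction f = 1 − e^(−t/τ) → t = −τ·ln(1 − f) = −0.2375·ln(0.14) = 0.467 s.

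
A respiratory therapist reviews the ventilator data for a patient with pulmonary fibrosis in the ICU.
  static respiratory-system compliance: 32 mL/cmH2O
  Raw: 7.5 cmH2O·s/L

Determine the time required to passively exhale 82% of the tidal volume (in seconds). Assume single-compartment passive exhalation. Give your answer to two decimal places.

τ = R × C = 7.5 × 32 mL/cmH2O = 7.5 × 0.032 L/cmH2O = 0.24 s.
Exhaled fraction f = 1 − e^(−t/τ) → t = −τ·ln(1 − f) = −0.24·ln(0.18) = 0.4116 s.

0.41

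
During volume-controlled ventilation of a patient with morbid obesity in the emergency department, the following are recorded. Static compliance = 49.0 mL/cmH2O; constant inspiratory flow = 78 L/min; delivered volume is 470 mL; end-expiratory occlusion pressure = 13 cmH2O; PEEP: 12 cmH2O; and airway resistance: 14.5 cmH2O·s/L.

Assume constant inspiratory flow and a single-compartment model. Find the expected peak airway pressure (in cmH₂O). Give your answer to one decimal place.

Flow: 78 L/min ÷ 60 = 1.3 L/s.
Total PEEP = 13 cmH2O (set 12 + intrinsic 1); this is the baseline alveolar pressure.
Equation of motion (constant flow): PIP = Vt/C + R·V̇ + PEEP.
PIP = 470/49.0 + 14.5×1.3 + 13 = 9.592 + 18.85 + 13 = 41.442 cmH2O.

41.4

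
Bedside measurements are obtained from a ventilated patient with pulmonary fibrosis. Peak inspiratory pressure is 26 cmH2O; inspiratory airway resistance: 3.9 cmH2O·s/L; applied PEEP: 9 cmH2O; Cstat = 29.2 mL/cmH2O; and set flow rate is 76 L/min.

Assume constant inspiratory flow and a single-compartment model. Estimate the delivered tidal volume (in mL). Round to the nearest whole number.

352

Flow: 76 L/min ÷ 60 = 1.2667 L/s.
Equation of motion (constant flow): PIP = Vt/C + R·V̇ + PEEP.
Vt/C = PIP − R·V̇ − PEEP = 26 − 4.94 − 9 = 12.06 cmH2O.
Vt = C × 12.06 = 29.2 × 12.06 = 352.15 mL.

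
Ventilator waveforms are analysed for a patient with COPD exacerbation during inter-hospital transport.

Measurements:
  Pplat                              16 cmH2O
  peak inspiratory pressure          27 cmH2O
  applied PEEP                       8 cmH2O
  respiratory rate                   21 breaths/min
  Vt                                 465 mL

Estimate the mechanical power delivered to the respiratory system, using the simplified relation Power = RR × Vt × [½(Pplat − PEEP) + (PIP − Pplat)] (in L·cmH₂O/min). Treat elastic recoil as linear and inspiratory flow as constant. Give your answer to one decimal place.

146.5

Per-breath work = Vt × [½(Pplat−PEEP) + (PIP−Pplat)] = 0.465 × [0.5×8.0 + 11.0] = 0.465 × 15.0 = 6.975 L·cmH2O.
Power = 21 × 6.975 = 146.48 L·cmH2O/min.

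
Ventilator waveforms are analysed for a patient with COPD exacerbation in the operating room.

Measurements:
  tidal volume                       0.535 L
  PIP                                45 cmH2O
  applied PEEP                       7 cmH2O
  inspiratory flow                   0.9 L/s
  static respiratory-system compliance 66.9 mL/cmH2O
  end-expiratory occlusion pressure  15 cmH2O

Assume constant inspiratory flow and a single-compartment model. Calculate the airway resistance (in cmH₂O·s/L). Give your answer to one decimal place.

Total PEEP = 15 cmH2O (set 7 + intrinsic 8); this is the baseline alveolar pressure.
Equation of motion (constant flow): PIP = Vt/C + R·V̇ + PEEP.
R·V̇ = PIP − Vt/C − PEEP = 45 − 535/66.9 − 15 = 45 − 7.997 − 15 = 22.003 cmH2O.
R = 22.003 / 0.9 = 24.448 cmH2O·s/L.

24.4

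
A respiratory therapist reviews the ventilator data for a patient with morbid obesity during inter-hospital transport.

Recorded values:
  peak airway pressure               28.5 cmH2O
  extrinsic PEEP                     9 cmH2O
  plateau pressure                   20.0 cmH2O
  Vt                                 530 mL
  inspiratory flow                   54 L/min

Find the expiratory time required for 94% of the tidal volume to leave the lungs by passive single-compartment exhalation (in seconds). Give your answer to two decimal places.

Flow: 54 L/min ÷ 60 = 0.9 L/s.
R = (PIP − Pplat)/V̇ = (28.5 − 20.0) / 0.9 = 8.5/0.9 = 9.444 cmH2O·s/L.
C = Vt/(Pplat − PEEP) = 530.0 / (20.0 − 9) = 530.0/11.0 = 48.182 mL/cmH2O.
τ = R × C = 9.444 × 0.04818 L/cmH2O = 0.455 s.
t = −τ·ln(1 − 0.94) = −0.455·ln(0.06) = 1.28 s.

1.28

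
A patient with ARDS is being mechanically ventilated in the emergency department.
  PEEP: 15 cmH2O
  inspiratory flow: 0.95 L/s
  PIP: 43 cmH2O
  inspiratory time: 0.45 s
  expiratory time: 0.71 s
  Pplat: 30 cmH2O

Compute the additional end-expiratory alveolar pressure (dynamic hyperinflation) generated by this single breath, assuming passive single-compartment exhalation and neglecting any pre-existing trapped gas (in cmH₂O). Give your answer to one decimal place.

Vt = flow × Ti = 0.95 L/s × 0.45 s × 1000 mL/L = 427.5 mL.
R = (PIP − Pplat)/V̇ = (43 − 30) / 0.95 = 13.0/0.95 = 13.684 cmH2O·s/L.
C = Vt/(Pplat − PEEP) = 427.5 / (30 − 15) = 427.5/15.0 = 28.5 mL/cmH2O.
τ = R × C = 13.684 × 0.0285 L/cmH2O = 0.39 s.
Fraction remaining = e^(−Te/τ) = e^(−0.71/0.39) = 0.1619; trapped volume = 427.5 × 0.1619 = 69.212 mL.
Additional alveolar pressure from trapping ≈ V_trapped / C = 69.212 / 28.5 = 2.428 cmH2O.

2.4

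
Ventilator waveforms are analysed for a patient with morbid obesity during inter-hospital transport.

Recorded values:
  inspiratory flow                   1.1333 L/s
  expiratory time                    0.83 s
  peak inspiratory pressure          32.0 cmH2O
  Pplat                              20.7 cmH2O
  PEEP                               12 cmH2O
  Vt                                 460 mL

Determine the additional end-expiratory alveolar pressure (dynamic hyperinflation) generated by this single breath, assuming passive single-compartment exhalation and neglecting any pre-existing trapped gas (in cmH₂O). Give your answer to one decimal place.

1.8

R = (PIP − Pplat)/V̇ = (32.0 − 20.7) / 1.1333 = 11.3/1.1333 = 9.971 cmH2O·s/L.
C = Vt/(Pplat − PEEP) = 460.0 / (20.7 − 12) = 460.0/8.7 = 52.874 mL/cmH2O.
τ = R × C = 9.971 × 0.05287 L/cmH2O = 0.5272 s.
Fraction remaining = e^(−Te/τ) = e^(−0.83/0.5272) = 0.2071; trapped volume = 460.0 × 0.2071 = 95.266 mL.
Additional alveolar pressure from trapping ≈ V_trapped / C = 95.266 / 52.874 = 1.802 cmH2O.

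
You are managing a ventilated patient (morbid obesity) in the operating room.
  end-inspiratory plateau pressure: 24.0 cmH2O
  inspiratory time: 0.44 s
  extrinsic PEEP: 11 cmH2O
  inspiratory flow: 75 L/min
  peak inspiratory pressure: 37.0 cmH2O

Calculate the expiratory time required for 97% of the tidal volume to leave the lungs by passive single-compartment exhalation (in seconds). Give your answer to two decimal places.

Flow: 75 L/min ÷ 60 = 1.25 L/s.
Vt = flow × Ti = 1.25 L/s × 0.44 s × 1000 mL/L = 550.0 mL.
R = (PIP − Pplat)/V̇ = (37.0 − 24.0) / 1.25 = 13.0/1.25 = 10.4 cmH2O·s/L.
C = Vt/(Pplat − PEEP) = 550.0 / (24.0 − 11) = 550.0/13.0 = 42.308 mL/cmH2O.
τ = R × C = 10.4 × 0.04231 L/cmH2O = 0.44 s.
t = −τ·ln(1 − 0.97) = −0.44·ln(0.03) = 1.543 s.

1.54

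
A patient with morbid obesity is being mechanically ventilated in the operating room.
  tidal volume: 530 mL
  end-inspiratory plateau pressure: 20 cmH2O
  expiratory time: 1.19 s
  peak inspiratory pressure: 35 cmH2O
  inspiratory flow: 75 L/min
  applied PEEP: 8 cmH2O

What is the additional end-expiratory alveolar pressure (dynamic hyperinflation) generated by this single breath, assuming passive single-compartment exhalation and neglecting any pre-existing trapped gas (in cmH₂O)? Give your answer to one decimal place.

1.3

Flow: 75 L/min ÷ 60 = 1.25 L/s.
R = (PIP − Pplat)/V̇ = (35 − 20) / 1.25 = 15.0/1.25 = 12.0 cmH2O·s/L.
C = Vt/(Pplat − PEEP) = 530.0 / (20 − 8) = 530.0/12.0 = 44.167 mL/cmH2O.
τ = R × C = 12.0 × 0.04417 L/cmH2O = 0.53 s.
Fraction remaining = e^(−Te/τ) = e^(−1.19/0.53) = 0.1059; trapped volume = 530.0 × 0.1059 = 56.127 mL.
Additional alveolar pressure from trapping ≈ V_trapped / C = 56.127 / 44.167 = 1.271 cmH2O.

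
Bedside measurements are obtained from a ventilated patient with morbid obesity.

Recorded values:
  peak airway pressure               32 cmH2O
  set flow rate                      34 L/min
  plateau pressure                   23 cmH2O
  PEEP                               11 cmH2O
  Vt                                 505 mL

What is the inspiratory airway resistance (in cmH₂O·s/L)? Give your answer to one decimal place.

Flow: 34 L/min ÷ 60 = 0.5667 L/s.
Raw = (PIP − Pplat) / flow = (32 − 23) / 0.5667 = 9.0 / 0.5667 = 15.881 cmH2O·s/L.

15.9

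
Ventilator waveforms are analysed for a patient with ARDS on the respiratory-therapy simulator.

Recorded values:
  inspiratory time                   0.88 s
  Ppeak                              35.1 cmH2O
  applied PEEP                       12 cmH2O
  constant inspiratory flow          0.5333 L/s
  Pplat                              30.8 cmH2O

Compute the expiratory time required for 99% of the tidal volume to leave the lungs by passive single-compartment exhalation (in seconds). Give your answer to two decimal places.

0.93

Vt = flow × Ti = 0.5333 L/s × 0.88 s × 1000 mL/L = 469.3 mL.
R = (PIP − Pplat)/V̇ = (35.1 − 30.8) / 0.5333 = 4.3/0.5333 = 8.063 cmH2O·s/L.
C = Vt/(Pplat − PEEP) = 469.3 / (30.8 − 12) = 469.3/18.8 = 24.963 mL/cmH2O.
τ = R × C = 8.063 × 0.02496 L/cmH2O = 0.2013 s.
t = −τ·ln(1 − 0.99) = −0.2013·ln(0.01) = 0.927 s.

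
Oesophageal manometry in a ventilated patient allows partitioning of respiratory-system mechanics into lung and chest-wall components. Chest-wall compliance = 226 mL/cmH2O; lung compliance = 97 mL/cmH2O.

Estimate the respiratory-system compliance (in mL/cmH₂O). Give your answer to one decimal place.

67.9

Lung and chest wall are elastances in series: 1/Crs = 1/CL + 1/Ccw.
1/Crs = 1/97 + 1/226 = 0.01473.
Crs = 67.889 mL/cmH2O.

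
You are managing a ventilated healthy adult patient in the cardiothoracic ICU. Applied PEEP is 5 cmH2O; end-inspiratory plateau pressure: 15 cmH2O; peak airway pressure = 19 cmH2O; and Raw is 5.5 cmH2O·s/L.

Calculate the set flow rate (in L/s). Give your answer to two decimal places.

flow = (PIP − Pplat) / Raw = 4.0 / 5.5 = 0.7273 L/s.

0.73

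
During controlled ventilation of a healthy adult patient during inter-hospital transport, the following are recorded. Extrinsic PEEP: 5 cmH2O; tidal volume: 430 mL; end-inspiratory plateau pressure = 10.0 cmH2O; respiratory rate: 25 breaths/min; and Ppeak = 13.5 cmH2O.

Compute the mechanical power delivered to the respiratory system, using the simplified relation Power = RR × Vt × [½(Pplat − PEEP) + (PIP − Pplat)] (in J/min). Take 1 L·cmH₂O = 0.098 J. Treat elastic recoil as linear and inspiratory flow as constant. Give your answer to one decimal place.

6.3

Per-breath work = Vt × [½(Pplat−PEEP) + (PIP−Pplat)] = 0.430 × [0.5×5.0 + 3.5] = 0.430 × 6.0 = 2.58 L·cmH2O.
Power = 25 × 2.58 = 64.5 L·cmH2O/min.
× 0.098 J/(L·cmH2O) → 6.321 J/min.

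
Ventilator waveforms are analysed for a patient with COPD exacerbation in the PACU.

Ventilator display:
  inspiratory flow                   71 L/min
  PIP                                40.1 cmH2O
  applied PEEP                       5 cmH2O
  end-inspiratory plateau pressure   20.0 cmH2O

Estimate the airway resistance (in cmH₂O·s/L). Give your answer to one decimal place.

17.0

Flow: 71 L/min ÷ 60 = 1.1833 L/s.
Raw = (PIP − Pplat) / flow = (40.1 − 20.0) / 1.1833 = 20.1 / 1.1833 = 16.986 cmH2O·s/L.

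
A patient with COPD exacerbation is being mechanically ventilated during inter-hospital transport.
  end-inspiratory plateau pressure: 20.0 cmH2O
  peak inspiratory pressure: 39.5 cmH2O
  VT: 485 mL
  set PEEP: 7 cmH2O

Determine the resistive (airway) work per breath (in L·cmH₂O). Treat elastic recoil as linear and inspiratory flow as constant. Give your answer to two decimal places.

9.46

With constant inspiratory flow the resistive pressure is constant at PIP − Pplat = 39.5 − 20.0 = 19.5 cmH2O, so resistive work = 19.5 × 0.485 = 9.458 L·cmH2O.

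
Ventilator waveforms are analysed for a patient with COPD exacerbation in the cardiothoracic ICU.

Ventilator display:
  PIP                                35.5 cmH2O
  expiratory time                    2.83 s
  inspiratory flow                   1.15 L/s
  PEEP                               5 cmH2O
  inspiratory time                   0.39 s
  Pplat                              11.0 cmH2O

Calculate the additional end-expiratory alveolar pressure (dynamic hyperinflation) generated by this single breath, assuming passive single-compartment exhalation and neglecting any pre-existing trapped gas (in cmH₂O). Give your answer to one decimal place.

Vt = flow × Ti = 1.15 L/s × 0.39 s × 1000 mL/L = 448.5 mL.
R = (PIP − Pplat)/V̇ = (35.5 − 11.0) / 1.15 = 24.5/1.15 = 21.304 cmH2O·s/L.
C = Vt/(Pplat − PEEP) = 448.5 / (11.0 − 5) = 448.5/6.0 = 74.75 mL/cmH2O.
τ = R × C = 21.304 × 0.07475 L/cmH2O = 1.592 s.
Fraction remaining = e^(−Te/τ) = e^(−2.83/1.592) = 0.169; trapped volume = 448.5 × 0.169 = 75.797 mL.
Additional alveolar pressure from trapping ≈ V_trapped / C = 75.797 / 74.75 = 1.014 cmH2O.

1.0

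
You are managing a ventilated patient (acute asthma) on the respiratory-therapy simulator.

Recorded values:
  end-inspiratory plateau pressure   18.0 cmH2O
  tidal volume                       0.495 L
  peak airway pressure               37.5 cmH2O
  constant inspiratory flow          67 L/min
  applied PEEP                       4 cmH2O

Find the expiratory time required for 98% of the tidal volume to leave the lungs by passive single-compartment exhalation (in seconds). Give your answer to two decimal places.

2.42

Flow: 67 L/min ÷ 60 = 1.1167 L/s.
R = (PIP − Pplat)/V̇ = (37.5 − 18.0) / 1.1167 = 19.5/1.1167 = 17.462 cmH2O·s/L.
C = Vt/(Pplat − PEEP) = 495.0 / (18.0 − 4) = 495.0/14.0 = 35.357 mL/cmH2O.
τ = R × C = 17.462 × 0.03536 L/cmH2O = 0.6175 s.
t = −τ·ln(1 − 0.98) = −0.6175·ln(0.02) = 2.416 s.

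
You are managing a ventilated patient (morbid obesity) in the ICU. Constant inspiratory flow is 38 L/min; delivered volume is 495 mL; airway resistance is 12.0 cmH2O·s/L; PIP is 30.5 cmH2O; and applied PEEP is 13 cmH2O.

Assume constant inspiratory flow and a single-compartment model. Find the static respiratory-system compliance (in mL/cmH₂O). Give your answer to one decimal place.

50.0

Flow: 38 L/min ÷ 60 = 0.6333 L/s.
Equation of motion (constant flow): PIP = Vt/C + R·V̇ + PEEP.
Vt/C = PIP − R·V̇ − PEEP = 30.5 − 12.0×0.6333 − 13 = 30.5 − 7.6 − 13 = 9.9 cmH2O.
C = Vt / 9.9 = 495 / 9.9 = 50.0 mL/cmH2O.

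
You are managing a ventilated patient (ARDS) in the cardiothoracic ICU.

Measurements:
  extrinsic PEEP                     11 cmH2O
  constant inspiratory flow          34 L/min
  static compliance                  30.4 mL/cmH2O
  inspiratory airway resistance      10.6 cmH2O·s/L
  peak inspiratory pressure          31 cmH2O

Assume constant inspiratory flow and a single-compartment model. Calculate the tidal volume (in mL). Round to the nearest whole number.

425

Flow: 34 L/min ÷ 60 = 0.5667 L/s.
Equation of motion (constant flow): PIP = Vt/C + R·V̇ + PEEP.
Vt/C = PIP − R·V̇ − PEEP = 31 − 6.007 − 11 = 13.993 cmH2O.
Vt = C × 13.993 = 30.4 × 13.993 = 425.39 mL.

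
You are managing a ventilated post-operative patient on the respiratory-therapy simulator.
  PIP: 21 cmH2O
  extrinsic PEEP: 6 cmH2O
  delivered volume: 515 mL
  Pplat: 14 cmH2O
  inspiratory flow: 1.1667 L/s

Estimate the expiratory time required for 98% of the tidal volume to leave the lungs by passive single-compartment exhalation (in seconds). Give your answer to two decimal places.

1.51

R = (PIP − Pplat)/V̇ = (21 − 14) / 1.1667 = 7.0/1.1667 = 6.0 cmH2O·s/L.
C = Vt/(Pplat − PEEP) = 515.0 / (14 − 6) = 515.0/8.0 = 64.375 mL/cmH2O.
τ = R × C = 6.0 × 0.06438 L/cmH2O = 0.3863 s.
t = −τ·ln(1 − 0.98) = −0.3863·ln(0.02) = 1.511 s.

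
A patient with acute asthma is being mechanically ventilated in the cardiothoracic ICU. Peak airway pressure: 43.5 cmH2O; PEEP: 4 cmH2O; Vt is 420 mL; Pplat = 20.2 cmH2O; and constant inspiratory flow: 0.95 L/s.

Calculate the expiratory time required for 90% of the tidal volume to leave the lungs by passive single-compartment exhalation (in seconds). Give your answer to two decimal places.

1.46

R = (PIP − Pplat)/V̇ = (43.5 − 20.2) / 0.95 = 23.3/0.95 = 24.526 cmH2O·s/L.
C = Vt/(Pplat − PEEP) = 420.0 / (20.2 − 4) = 420.0/16.2 = 25.926 mL/cmH2O.
τ = R × C = 24.526 × 0.02593 L/cmH2O = 0.636 s.
t = −τ·ln(1 − 0.90) = −0.636·ln(0.1) = 1.464 s.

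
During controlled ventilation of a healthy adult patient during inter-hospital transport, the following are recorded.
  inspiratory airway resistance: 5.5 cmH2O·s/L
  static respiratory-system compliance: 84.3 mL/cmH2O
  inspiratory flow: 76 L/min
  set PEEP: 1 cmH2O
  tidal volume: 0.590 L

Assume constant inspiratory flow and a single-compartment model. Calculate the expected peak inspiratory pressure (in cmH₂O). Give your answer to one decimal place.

15.0

Flow: 76 L/min ÷ 60 = 1.2667 L/s.
Equation of motion (constant flow): PIP = Vt/C + R·V̇ + PEEP.
PIP = 590/84.3 + 5.5×1.2667 + 1 = 6.999 + 6.967 + 1 = 14.966 cmH2O.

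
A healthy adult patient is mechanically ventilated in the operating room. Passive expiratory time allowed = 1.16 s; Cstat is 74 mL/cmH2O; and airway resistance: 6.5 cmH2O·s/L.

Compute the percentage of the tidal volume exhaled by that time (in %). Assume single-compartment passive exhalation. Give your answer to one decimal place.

91.0

τ = R × C = 6.5 × 74 mL/cmH2O = 6.5 × 0.074 L/cmH2O = 0.481 s.
Passive exhalation: V(t)/V₀ = e^(−t/τ) = e^(−1.16/0.481) = 0.08967.
Fraction exhaled = 1 − 0.08967 = 0.9103 → 91.03%.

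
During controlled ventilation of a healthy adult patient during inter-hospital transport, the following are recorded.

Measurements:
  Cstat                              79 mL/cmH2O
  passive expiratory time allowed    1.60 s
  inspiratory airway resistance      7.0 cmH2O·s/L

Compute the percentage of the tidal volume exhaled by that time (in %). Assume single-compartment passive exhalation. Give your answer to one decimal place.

τ = R × C = 7.0 × 79 mL/cmH2O = 7.0 × 0.079 L/cmH2O = 0.553 s.
Passive exhalation: V(t)/V₀ = e^(−t/τ) = e^(−1.60/0.553) = 0.05539.
Fraction exhaled = 1 − 0.05539 = 0.9446 → 94.46%.

94.5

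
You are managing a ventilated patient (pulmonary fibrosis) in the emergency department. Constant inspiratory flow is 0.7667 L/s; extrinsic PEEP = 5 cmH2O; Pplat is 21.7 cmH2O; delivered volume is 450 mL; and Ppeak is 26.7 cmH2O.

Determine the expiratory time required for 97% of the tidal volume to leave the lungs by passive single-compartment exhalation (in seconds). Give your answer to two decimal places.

R = (PIP − Pplat)/V̇ = (26.7 − 21.7) / 0.7667 = 5.0/0.7667 = 6.521 cmH2O·s/L.
C = Vt/(Pplat − PEEP) = 450.0 / (21.7 − 5) = 450.0/16.7 = 26.946 mL/cmH2O.
τ = R × C = 6.521 × 0.02695 L/cmH2O = 0.1757 s.
t = −τ·ln(1 − 0.97) = −0.1757·ln(0.03) = 0.6161 s.

0.62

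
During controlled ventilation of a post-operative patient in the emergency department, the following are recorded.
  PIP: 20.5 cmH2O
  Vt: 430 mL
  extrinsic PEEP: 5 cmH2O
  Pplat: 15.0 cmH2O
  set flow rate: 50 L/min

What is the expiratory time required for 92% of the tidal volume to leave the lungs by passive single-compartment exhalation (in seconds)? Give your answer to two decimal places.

Flow: 50 L/min ÷ 60 = 0.8333 L/s.
R = (PIP − Pplat)/V̇ = (20.5 − 15.0) / 0.8333 = 5.5/0.8333 = 6.6 cmH2O·s/L.
C = Vt/(Pplat − PEEP) = 430.0 / (15.0 − 5) = 430.0/10.0 = 43.0 mL/cmH2O.
τ = R × C = 6.6 × 0.043 L/cmH2O = 0.2838 s.
t = −τ·ln(1 − 0.92) = −0.2838·ln(0.08) = 0.7168 s.

0.72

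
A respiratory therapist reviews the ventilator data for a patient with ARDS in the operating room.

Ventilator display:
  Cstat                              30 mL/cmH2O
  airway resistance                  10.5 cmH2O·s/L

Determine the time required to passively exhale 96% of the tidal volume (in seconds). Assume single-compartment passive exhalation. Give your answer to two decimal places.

1.01

τ = R × C = 10.5 × 30 mL/cmH2O = 10.5 × 0.030 L/cmH2O = 0.315 s.
Exhaled fraction f = 1 − e^(−t/τ) → t = −τ·ln(1 − f) = −0.315·ln(0.04) = 1.014 s.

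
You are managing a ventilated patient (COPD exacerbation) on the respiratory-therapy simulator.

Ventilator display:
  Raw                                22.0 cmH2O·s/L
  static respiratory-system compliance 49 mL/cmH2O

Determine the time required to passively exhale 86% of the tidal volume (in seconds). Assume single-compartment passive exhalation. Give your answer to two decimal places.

2.12

τ = R × C = 22.0 × 49 mL/cmH2O = 22.0 × 0.049 L/cmH2O = 1.078 s.
Exhaled fraction f = 1 − e^(−t/τ) → t = −τ·ln(1 − f) = −1.078·ln(0.14) = 2.119 s.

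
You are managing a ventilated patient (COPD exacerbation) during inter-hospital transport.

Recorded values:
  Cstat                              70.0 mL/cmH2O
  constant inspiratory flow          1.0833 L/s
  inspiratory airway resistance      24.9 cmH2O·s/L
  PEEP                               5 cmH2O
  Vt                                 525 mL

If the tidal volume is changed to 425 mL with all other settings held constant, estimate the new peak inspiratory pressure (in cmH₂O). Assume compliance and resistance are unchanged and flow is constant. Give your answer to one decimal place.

38.0

PIP = Vt/C + R·V̇ + PEEP (constant-flow equation of motion).
Only the elastic term changes: ΔPIP = ΔVt / C = (425 − 525) / 70.0 = -1.429 cmH2O.
Original PIP = 525/70.0 + 24.9×1.0833 + 5 = 39.474 cmH2O; new PIP = 39.474 + (-1.429) = 38.045 cmH2O.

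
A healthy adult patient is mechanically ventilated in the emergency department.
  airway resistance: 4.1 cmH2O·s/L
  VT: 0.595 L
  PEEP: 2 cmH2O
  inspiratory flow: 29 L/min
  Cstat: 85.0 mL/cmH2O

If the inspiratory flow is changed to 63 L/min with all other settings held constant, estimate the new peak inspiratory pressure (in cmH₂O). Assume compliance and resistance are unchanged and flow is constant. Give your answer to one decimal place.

Flow: 29 L/min ÷ 60 = 0.4833 L/s.
New flow: 63 L/min ÷ 60 = 1.05 L/s.
PIP = Vt/C + R·V̇ + PEEP (constant-flow equation of motion).
Only the resistive term changes: ΔPIP = R × ΔV̇ = 4.1 × (1.05 − 0.4833) = 4.1 × 0.5667 = 2.323 cmH2O.
Original PIP = 595/85.0 + 4.1×0.4833 + 2 = 10.982 cmH2O; new PIP = 10.982 + (2.323) = 13.305 cmH2O.

13.3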